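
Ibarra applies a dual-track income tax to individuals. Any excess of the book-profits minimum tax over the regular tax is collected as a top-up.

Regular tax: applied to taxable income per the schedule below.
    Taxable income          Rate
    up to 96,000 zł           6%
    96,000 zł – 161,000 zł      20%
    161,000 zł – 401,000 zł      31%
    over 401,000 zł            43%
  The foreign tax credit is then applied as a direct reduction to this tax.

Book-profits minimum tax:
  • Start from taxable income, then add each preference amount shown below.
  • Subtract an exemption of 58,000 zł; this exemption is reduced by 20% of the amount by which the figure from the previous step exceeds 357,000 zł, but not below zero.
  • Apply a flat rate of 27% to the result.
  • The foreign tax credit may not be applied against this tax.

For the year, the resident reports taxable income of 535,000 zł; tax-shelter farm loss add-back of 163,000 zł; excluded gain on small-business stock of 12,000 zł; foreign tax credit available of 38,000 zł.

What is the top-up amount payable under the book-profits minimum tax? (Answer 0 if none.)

Regular tax:
  96,000 zł × 6% = 5,760 zł
  65,000 zł × 20% = 13,000 zł
  240,000 zł × 31% = 74,400 zł
  134,000 zł × 43% = 57,620 zł
  → 150,780 zł
  Less foreign tax credit 38,000 zł → 112,780 zł

Book-profits minimum tax:
  Adjusted income: 535,000 zł + 163,000 zł + 12,000 zł = 710,000 zł
  Exemption: 20% × (710,000 zł − 357,000 zł) = 70,600 zł ≥ 58,000 zł, so the exemption is fully phased out
  Base: 710,000 zł − 0 zł = 710,000 zł
  710,000 zł × 27% = 191,700 zł

Excess of book-profits minimum tax over regular tax: 191,700 zł − 112,780 zł = 78,920 zł.

78,920 zł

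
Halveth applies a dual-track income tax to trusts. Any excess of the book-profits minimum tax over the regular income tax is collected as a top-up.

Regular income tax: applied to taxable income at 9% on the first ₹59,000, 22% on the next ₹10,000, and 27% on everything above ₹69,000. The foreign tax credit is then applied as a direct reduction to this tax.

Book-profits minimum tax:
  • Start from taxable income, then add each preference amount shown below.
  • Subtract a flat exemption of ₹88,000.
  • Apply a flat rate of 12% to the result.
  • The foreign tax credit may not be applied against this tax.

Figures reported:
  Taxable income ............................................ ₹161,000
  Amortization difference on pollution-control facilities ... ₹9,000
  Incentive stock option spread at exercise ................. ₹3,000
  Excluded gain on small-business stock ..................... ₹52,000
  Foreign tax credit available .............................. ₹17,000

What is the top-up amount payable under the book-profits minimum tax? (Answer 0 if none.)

₹1,090

Book-profits minimum tax:
  Adjusted income: ₹161,000 + ₹9,000 + ₹3,000 + ₹52,000 = ₹225,000
  Less exemption ₹88,000 → base ₹137,000
  ₹137,000 × 12% = ₹16,440

Regular income tax:
  ₹59,000 × 9% = ₹5,310
  ₹10,000 × 22% = ₹2,200
  ₹92,000 × 27% = ₹24,840
  → ₹32,350
  Less foreign tax credit ₹17,000 → ₹15,350

Excess of book-profits minimum tax over regular income tax: ₹16,440 − ₹15,350 = ₹1,090.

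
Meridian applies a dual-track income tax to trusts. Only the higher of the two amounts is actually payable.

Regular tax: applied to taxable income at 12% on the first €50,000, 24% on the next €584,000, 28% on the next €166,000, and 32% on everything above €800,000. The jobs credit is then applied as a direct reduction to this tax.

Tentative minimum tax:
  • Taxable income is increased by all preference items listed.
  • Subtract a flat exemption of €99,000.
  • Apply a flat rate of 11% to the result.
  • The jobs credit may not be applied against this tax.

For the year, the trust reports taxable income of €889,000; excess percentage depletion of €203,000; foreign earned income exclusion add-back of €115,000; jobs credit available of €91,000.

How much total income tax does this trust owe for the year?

€130,120

Regular tax:
  €50,000 × 12% = €6,000
  €584,000 × 24% = €140,160
  €166,000 × 28% = €46,480
  €89,000 × 32% = €28,480
  → €221,120
  Less jobs credit €91,000 → €130,120

Tentative minimum tax:
  Adjusted income: €889,000 + €203,000 + €115,000 = €1,207,000
  Less exemption €99,000 → base €1,108,000
  €1,108,000 × 11% = €121,880

€130,120 > €121,880, so the regular tax governs.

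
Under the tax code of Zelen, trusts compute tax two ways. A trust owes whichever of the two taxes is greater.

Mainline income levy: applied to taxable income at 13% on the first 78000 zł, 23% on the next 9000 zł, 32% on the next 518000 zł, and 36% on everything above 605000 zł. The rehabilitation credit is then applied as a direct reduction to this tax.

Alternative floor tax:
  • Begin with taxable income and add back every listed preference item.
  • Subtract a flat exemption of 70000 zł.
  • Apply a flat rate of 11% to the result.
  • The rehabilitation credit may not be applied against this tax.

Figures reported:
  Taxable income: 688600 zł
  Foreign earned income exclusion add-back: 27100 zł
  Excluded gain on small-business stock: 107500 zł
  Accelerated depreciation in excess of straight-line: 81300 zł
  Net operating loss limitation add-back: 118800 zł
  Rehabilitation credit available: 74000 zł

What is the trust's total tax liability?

Mainline income levy:
  78000 zł × 13% = 10140 zł
  9000 zł × 23% = 2070 zł
  518000 zł × 32% = 165760 zł
  83600 zł × 36% = 30096 zł
  → 208066 zł
  Less rehabilitation credit 74000 zł → 134066 zł

Alternative floor tax:
  Adjusted income: 688600 zł + 27100 zł + 107500 zł + 81300 zł + 118800 zł = 1023300 zł
  Less exemption 70000 zł → base 953300 zł
  953300 zł × 11% = 104863 zł

134066 zł > 104863 zł, so the mainline income levy governs.

134066 zł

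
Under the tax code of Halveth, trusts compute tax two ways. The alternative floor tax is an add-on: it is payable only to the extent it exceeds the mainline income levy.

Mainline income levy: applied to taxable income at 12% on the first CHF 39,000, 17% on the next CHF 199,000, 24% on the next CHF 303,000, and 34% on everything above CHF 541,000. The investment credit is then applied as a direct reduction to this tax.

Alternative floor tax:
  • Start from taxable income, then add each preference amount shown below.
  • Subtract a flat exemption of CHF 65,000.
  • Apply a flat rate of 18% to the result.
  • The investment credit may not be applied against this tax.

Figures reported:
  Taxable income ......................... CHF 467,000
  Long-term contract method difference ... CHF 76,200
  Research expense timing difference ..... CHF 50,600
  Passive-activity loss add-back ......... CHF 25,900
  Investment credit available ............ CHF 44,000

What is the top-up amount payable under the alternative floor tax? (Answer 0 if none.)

CHF 50,376

Alternative floor tax:
  Adjusted income: CHF 467,000 + CHF 76,200 + CHF 50,600 + CHF 25,900 = CHF 619,700
  Less exemption CHF 65,000 → base CHF 554,700
  CHF 554,700 × 18% = CHF 99,846

Mainline income levy:
  CHF 39,000 × 12% = CHF 4,680
  CHF 199,000 × 17% = CHF 33,830
  CHF 229,000 × 24% = CHF 54,960
  → CHF 93,470
  Less investment credit CHF 44,000 → CHF 49,470

Excess of alternative floor tax over mainline income levy: CHF 99,846 − CHF 49,470 = CHF 50,376.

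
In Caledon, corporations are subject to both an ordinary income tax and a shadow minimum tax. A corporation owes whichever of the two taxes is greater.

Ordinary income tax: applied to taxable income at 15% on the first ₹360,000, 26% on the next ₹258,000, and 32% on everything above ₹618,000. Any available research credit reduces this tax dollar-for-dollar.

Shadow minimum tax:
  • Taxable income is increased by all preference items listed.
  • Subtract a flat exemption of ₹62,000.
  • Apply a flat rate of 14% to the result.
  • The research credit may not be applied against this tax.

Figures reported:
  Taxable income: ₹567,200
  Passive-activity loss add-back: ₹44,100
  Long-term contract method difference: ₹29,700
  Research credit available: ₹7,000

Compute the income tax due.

Shadow minimum tax:
  Adjusted income: ₹567,200 + ₹44,100 + ₹29,700 = ₹641,000
  Less exemption ₹62,000 → base ₹579,000
  ₹579,000 × 14% = ₹81,060

Ordinary income tax:
  ₹360,000 × 15% = ₹54,000
  ₹207,200 × 26% = ₹53,872
  → ₹107,872
  Less research credit ₹7,000 → ₹100,872

₹100,872 > ₹81,060, so the ordinary income tax governs.

₹100,872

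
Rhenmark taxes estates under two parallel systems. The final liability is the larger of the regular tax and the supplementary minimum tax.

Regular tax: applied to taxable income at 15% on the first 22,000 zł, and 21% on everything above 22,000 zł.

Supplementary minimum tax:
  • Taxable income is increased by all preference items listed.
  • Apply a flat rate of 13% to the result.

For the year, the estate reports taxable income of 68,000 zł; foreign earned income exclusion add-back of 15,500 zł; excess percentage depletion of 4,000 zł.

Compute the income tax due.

12,960 zł

Supplementary minimum tax:
  Adjusted income: 68,000 zł + 15,500 zł + 4,000 zł = 87,500 zł
  87,500 zł × 13% = 11,375 zł

Regular tax:
  22,000 zł × 15% = 3,300 zł
  46,000 zł × 21% = 9,660 zł
  → 12,960 zł

12,960 zł > 11,375 zł, so the regular tax governs.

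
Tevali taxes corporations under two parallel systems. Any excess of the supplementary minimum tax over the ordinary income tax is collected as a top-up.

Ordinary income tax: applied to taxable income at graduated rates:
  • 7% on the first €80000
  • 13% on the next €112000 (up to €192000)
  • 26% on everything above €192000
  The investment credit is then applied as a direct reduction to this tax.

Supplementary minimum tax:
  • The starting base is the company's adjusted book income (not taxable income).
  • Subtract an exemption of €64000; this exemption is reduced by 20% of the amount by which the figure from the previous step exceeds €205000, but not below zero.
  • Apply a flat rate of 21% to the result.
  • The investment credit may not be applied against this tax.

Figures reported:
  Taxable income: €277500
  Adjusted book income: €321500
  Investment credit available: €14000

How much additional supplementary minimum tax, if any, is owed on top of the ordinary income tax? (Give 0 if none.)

Ordinary income tax:
  €80000 × 7% = €5600
  €112000 × 13% = €14560
  €85500 × 26% = €22230
  → €42390
  Less investment credit €14000 → €28390

Supplementary minimum tax:
  Base (adjusted book income): €321500
  Exemption: €64000 − 20% × (€321500 − €205000) = €64000 − €23300 = €40700
  Base: €321500 − €40700 = €280800
  €280800 × 21% = €58968

Excess of supplementary minimum tax over ordinary income tax: €58968 − €28390 = €30578.

€30578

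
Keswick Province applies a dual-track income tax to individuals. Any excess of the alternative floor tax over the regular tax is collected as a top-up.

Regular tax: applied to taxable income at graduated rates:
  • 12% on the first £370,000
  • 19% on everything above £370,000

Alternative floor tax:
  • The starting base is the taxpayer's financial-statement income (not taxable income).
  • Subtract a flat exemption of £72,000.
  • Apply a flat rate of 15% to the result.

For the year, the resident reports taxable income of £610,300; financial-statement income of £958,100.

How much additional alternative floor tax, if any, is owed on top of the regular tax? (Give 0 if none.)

£42,858

Regular tax:
  £370,000 × 12% = £44,400
  £240,300 × 19% = £45,657
  → £90,057

Alternative floor tax:
  Base (financial-statement income): £958,100
  Less exemption £72,000 → base £886,100
  £886,100 × 15% = £132,915

Excess of alternative floor tax over regular tax: £132,915 − £90,057 = £42,858.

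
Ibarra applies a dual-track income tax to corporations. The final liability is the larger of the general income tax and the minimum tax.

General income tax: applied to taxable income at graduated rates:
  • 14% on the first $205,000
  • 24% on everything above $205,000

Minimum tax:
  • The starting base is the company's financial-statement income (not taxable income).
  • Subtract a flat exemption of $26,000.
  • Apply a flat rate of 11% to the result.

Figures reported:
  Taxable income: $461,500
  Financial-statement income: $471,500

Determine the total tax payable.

$90,260

Minimum tax:
  Base (financial-statement income): $471,500
  Less exemption $26,000 → base $445,500
  $445,500 × 11% = $49,005

General income tax:
  $205,000 × 14% = $28,700
  $256,500 × 24% = $61,560
  → $90,260

$90,260 > $49,005, so the general income tax governs.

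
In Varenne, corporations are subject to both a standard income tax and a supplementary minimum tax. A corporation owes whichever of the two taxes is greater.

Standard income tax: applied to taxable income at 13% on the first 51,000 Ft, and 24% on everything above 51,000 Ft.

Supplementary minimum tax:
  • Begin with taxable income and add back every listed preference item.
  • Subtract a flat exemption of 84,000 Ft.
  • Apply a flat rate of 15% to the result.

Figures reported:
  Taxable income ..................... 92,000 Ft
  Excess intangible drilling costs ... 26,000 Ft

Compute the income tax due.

16,470 Ft

Supplementary minimum tax:
  Adjusted income: 92,000 Ft + 26,000 Ft = 118,000 Ft
  Less exemption 84,000 Ft → base 34,000 Ft
  34,000 Ft × 15% = 5,100 Ft

Standard income tax:
  51,000 Ft × 13% = 6,630 Ft
  41,000 Ft × 24% = 9,840 Ft
  → 16,470 Ft

16,470 Ft > 5,100 Ft, so the standard income tax governs.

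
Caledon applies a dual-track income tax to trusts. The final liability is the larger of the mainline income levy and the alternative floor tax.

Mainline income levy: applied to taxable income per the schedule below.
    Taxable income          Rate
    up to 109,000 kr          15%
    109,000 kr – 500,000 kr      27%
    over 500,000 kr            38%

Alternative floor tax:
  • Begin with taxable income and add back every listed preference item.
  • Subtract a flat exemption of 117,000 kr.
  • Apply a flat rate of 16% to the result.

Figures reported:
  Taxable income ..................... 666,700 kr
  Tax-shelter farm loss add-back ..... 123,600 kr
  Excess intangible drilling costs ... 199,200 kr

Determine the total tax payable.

185,266 kr

Mainline income levy:
  109,000 kr × 15% = 16,350 kr
  391,000 kr × 27% = 105,570 kr
  166,700 kr × 38% = 63,346 kr
  → 185,266 kr

Alternative floor tax:
  Adjusted income: 666,700 kr + 123,600 kr + 199,200 kr = 989,500 kr
  Less exemption 117,000 kr → base 872,500 kr
  872,500 kr × 16% = 139,600 kr

185,266 kr > 139,600 kr, so the mainline income levy governs.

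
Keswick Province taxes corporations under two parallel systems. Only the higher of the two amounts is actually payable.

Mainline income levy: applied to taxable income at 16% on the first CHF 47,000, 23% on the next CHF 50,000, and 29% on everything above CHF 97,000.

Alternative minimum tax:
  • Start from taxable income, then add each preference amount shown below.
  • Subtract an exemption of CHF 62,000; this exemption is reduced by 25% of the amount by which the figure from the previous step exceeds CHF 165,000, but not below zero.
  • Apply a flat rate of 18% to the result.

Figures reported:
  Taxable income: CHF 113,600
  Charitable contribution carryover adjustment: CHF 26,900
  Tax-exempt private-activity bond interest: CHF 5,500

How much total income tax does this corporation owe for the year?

Alternative minimum tax:
  Adjusted income: CHF 113,600 + CHF 26,900 + CHF 5,500 = CHF 146,000
  Exemption: CHF 146,000 ≤ CHF 165,000, so full CHF 62,000 applies
  Base: CHF 146,000 − CHF 62,000 = CHF 84,000
  CHF 84,000 × 18% = CHF 15,120

Mainline income levy:
  CHF 47,000 × 16% = CHF 7,520
  CHF 50,000 × 23% = CHF 11,500
  CHF 16,600 × 29% = CHF 4,814
  → CHF 23,834

CHF 23,834 > CHF 15,120, so the mainline income levy governs.

CHF 23,834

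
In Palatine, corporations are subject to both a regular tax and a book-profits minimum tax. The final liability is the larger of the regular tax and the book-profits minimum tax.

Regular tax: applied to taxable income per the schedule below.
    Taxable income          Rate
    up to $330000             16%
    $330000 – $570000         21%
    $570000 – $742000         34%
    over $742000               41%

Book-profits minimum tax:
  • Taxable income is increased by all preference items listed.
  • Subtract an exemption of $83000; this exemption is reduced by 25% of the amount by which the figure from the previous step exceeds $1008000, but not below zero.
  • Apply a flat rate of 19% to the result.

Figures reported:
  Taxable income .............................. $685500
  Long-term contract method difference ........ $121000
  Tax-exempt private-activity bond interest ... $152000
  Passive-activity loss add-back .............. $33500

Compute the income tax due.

Book-profits minimum tax:
  Adjusted income: $685500 + $121000 + $152000 + $33500 = $992000
  Exemption: $992000 ≤ $1008000, so full $83000 applies
  Base: $992000 − $83000 = $909000
  $909000 × 19% = $172710

Regular tax:
  $330000 × 16% = $52800
  $240000 × 21% = $50400
  $115500 × 34% = $39270
  → $142470

$172710 > $142470, so the book-profits minimum tax is the binding amount.

$172710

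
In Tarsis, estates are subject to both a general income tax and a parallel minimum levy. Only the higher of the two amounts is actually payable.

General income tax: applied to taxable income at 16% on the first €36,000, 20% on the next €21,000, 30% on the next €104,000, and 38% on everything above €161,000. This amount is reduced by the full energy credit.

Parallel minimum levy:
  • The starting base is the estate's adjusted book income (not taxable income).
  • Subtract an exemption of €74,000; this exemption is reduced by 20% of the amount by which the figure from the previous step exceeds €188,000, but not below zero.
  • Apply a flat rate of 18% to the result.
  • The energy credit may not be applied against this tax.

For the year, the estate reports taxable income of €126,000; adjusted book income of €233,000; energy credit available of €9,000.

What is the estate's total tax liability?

General income tax:
  €36,000 × 16% = €5,760
  €21,000 × 20% = €4,200
  €69,000 × 30% = €20,700
  → €30,660
  Less energy credit €9,000 → €21,660

Parallel minimum levy:
  Base (adjusted book income): €233,000
  Exemption: €74,000 − 20% × (€233,000 − €188,000) = €74,000 − €9,000 = €65,000
  Base: €233,000 − €65,000 = €168,000
  €168,000 × 18% = €30,240

€30,240 > €21,660, so the parallel minimum levy is the binding amount.

€30,240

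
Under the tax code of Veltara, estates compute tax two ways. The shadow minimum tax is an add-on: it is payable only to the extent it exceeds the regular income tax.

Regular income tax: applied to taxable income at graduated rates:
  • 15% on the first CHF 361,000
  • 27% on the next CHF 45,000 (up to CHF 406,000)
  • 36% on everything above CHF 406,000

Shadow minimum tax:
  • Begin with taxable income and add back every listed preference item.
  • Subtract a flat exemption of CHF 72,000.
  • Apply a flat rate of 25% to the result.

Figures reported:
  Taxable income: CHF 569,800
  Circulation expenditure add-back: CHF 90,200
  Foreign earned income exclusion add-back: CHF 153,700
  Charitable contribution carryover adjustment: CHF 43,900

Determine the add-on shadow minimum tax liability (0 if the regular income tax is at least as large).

CHF 71,132

Regular income tax:
  CHF 361,000 × 15% = CHF 54,150
  CHF 45,000 × 27% = CHF 12,150
  CHF 163,800 × 36% = CHF 58,968
  → CHF 125,268

Shadow minimum tax:
  Adjusted income: CHF 569,800 + CHF 90,200 + CHF 153,700 + CHF 43,900 = CHF 857,600
  Less exemption CHF 72,000 → base CHF 785,600
  CHF 785,600 × 25% = CHF 196,400

Excess of shadow minimum tax over regular income tax: CHF 196,400 − CHF 125,268 = CHF 71,132.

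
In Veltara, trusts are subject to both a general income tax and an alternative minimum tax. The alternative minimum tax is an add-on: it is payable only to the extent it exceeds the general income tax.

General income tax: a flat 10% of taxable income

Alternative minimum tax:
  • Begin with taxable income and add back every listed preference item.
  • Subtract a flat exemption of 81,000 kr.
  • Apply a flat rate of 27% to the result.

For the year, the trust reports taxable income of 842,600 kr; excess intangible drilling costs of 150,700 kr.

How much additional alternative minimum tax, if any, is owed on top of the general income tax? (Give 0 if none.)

162,061 kr

Alternative minimum tax:
  Adjusted income: 842,600 kr + 150,700 kr = 993,300 kr
  Less exemption 81,000 kr → base 912,300 kr
  912,300 kr × 27% = 246,321 kr

General income tax:
  842,600 kr × 10% = 84,260 kr

Excess of alternative minimum tax over general income tax: 246,321 kr − 84,260 kr = 162,061 kr.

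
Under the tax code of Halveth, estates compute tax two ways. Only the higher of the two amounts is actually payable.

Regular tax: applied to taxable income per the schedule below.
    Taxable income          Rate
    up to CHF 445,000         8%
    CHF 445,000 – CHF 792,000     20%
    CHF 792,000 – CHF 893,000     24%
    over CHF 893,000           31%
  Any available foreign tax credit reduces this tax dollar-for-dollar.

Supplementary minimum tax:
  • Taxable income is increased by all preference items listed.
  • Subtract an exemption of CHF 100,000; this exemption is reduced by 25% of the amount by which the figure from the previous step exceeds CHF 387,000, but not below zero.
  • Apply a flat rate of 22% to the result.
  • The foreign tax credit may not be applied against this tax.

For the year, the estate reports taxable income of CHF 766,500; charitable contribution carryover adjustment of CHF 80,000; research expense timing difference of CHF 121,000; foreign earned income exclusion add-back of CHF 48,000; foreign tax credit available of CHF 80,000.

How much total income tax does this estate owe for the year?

CHF 223,410

Supplementary minimum tax:
  Adjusted income: CHF 766,500 + CHF 80,000 + CHF 121,000 + CHF 48,000 = CHF 1,015,500
  Exemption: 25% × (CHF 1,015,500 − CHF 387,000) = CHF 157,125 ≥ CHF 100,000, so the exemption is fully phased out
  Base: CHF 1,015,500 − CHF 0 = CHF 1,015,500
  CHF 1,015,500 × 22% = CHF 223,410

Regular tax:
  CHF 445,000 × 8% = CHF 35,600
  CHF 321,500 × 20% = CHF 64,300
  → CHF 99,900
  Less foreign tax credit CHF 80,000 → CHF 19,900

CHF 223,410 > CHF 19,900, so the supplementary minimum tax is the binding amount.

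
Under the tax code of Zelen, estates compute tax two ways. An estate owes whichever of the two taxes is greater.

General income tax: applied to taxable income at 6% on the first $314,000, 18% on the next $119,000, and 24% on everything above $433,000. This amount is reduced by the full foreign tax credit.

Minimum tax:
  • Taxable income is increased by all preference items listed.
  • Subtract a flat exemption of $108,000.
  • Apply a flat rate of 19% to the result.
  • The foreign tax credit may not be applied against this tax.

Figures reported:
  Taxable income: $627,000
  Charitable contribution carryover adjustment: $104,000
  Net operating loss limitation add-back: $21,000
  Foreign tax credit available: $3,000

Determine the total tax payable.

General income tax:
  $314,000 × 6% = $18,840
  $119,000 × 18% = $21,420
  $194,000 × 24% = $46,560
  → $86,820
  Less foreign tax credit $3,000 → $83,820

Minimum tax:
  Adjusted income: $627,000 + $104,000 + $21,000 = $752,000
  Less exemption $108,000 → base $644,000
  $644,000 × 19% = $122,360

$122,360 > $83,820, so the minimum tax is the binding amount.

$122,360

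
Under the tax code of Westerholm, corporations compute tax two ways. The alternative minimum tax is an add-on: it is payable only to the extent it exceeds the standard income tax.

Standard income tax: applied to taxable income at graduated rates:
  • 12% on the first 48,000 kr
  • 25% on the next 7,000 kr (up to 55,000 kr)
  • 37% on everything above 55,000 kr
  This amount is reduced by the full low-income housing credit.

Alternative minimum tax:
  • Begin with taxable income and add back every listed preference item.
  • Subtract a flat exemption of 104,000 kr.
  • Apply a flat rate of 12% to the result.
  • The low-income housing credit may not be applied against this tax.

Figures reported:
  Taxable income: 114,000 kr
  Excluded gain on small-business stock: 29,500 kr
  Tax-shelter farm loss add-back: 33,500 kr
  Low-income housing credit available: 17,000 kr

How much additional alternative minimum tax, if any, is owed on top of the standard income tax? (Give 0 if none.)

Alternative minimum tax:
  Adjusted income: 114,000 kr + 29,500 kr + 33,500 kr = 177,000 kr
  Less exemption 104,000 kr → base 73,000 kr
  73,000 kr × 12% = 8,760 kr

Standard income tax:
  48,000 kr × 12% = 5,760 kr
  7,000 kr × 25% = 1,750 kr
  59,000 kr × 37% = 21,830 kr
  → 29,340 kr
  Less low-income housing credit 17,000 kr → 12,340 kr

8,760 kr ≤ 12,340 kr, so no add-on is due.

0 kr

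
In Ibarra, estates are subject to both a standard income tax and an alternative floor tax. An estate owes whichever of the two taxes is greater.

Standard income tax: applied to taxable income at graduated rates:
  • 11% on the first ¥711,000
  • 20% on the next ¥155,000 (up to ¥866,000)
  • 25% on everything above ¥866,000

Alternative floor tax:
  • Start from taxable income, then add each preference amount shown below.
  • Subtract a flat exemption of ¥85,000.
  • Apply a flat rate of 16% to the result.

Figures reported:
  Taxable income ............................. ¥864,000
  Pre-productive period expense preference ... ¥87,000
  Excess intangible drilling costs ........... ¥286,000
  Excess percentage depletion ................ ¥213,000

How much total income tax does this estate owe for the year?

¥218,400

Alternative floor tax:
  Adjusted income: ¥864,000 + ¥87,000 + ¥286,000 + ¥213,000 = ¥1,450,000
  Less exemption ¥85,000 → base ¥1,365,000
  ¥1,365,000 × 16% = ¥218,400

Standard income tax:
  ¥711,000 × 11% = ¥78,210
  ¥153,000 × 20% = ¥30,600
  → ¥108,810

¥218,400 > ¥108,810, so the alternative floor tax is the binding amount.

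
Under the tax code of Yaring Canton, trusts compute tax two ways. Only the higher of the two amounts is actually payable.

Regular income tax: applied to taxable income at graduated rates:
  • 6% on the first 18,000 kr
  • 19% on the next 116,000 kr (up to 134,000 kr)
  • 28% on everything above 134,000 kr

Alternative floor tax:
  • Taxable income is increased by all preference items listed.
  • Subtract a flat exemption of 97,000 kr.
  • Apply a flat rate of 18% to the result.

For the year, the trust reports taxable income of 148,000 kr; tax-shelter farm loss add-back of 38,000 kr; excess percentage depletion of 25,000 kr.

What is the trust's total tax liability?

Regular income tax:
  18,000 kr × 6% = 1,080 kr
  116,000 kr × 19% = 22,040 kr
  14,000 kr × 28% = 3,920 kr
  → 27,040 kr

Alternative floor tax:
  Adjusted income: 148,000 kr + 38,000 kr + 25,000 kr = 211,000 kr
  Less exemption 97,000 kr → base 114,000 kr
  114,000 kr × 18% = 20,520 kr

27,040 kr > 20,520 kr, so the regular income tax governs.

27,040 kr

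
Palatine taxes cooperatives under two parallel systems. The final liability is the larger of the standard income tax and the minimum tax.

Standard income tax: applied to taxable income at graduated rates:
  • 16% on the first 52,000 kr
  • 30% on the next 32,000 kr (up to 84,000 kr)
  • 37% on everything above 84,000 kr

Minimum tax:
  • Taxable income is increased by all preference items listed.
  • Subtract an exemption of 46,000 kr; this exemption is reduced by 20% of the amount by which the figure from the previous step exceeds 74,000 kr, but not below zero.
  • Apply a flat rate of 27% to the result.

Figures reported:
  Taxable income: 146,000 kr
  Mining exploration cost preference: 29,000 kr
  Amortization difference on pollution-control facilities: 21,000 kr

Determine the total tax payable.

Minimum tax:
  Adjusted income: 146,000 kr + 29,000 kr + 21,000 kr = 196,000 kr
  Exemption: 46,000 kr − 20% × (196,000 kr − 74,000 kr) = 46,000 kr − 24,400 kr = 21,600 kr
  Base: 196,000 kr − 21,600 kr = 174,400 kr
  174,400 kr × 27% = 47,088 kr

Standard income tax:
  52,000 kr × 16% = 8,320 kr
  32,000 kr × 30% = 9,600 kr
  62,000 kr × 37% = 22,940 kr
  → 40,860 kr

47,088 kr > 40,860 kr, so the minimum tax is the binding amount.

47,088 kr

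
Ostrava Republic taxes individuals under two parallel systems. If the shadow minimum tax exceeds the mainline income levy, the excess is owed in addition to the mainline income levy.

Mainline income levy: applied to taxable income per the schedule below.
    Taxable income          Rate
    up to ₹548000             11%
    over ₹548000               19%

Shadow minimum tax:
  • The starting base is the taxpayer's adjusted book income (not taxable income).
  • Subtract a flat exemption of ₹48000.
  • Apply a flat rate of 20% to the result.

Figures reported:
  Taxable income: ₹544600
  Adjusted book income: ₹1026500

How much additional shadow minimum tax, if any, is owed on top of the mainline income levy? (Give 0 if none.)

Shadow minimum tax:
  Base (adjusted book income): ₹1026500
  Less exemption ₹48000 → base ₹978500
  ₹978500 × 20% = ₹195700

Mainline income levy:
  ₹544600 × 11% = ₹59906

Excess of shadow minimum tax over mainline income levy: ₹195700 − ₹59906 = ₹135794.

₹135794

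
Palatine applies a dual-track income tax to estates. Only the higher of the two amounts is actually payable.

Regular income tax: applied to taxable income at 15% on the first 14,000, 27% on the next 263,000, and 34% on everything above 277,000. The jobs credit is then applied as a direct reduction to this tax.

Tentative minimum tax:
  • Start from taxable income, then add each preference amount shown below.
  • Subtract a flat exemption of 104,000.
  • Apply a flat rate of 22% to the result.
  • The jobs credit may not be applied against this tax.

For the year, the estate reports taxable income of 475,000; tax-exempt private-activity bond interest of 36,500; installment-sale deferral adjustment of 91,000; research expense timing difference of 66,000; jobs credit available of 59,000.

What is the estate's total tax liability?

124,190

Tentative minimum tax:
  Adjusted income: 475,000 + 36,500 + 91,000 + 66,000 = 668,500
  Less exemption 104,000 → base 564,500
  564,500 × 22% = 124,190

Regular income tax:
  14,000 × 15% = 2,100
  263,000 × 27% = 71,010
  198,000 × 34% = 67,320
  → 140,430
  Less jobs credit 59,000 → 81,430

124,190 > 81,430, so the tentative minimum tax is the binding amount.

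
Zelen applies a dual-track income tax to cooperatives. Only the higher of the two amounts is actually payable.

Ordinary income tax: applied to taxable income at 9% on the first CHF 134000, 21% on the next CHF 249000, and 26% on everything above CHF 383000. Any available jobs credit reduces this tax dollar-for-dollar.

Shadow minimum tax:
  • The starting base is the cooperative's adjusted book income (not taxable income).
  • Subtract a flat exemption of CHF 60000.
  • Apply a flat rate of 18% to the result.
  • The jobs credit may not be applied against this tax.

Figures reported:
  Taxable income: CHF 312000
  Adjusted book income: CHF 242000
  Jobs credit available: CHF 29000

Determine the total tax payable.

CHF 32760

Shadow minimum tax:
  Base (adjusted book income): CHF 242000
  Less exemption CHF 60000 → base CHF 182000
  CHF 182000 × 18% = CHF 32760

Ordinary income tax:
  CHF 134000 × 9% = CHF 12060
  CHF 178000 × 21% = CHF 37380
  → CHF 49440
  Less jobs credit CHF 29000 → CHF 20440

CHF 32760 > CHF 20440, so the shadow minimum tax is the binding amount.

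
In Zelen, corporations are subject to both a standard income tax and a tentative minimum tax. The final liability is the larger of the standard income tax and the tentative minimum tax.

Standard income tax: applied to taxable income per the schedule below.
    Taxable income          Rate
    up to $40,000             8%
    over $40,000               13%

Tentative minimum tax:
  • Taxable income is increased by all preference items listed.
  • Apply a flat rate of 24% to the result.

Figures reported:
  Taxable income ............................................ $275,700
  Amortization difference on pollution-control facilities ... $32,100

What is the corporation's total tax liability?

$73,872

Standard income tax:
  $40,000 × 8% = $3,200
  $235,700 × 13% = $30,641
  → $33,841

Tentative minimum tax:
  Adjusted income: $275,700 + $32,100 = $307,800
  $307,800 × 24% = $73,872

$73,872 > $33,841, so the tentative minimum tax is the binding amount.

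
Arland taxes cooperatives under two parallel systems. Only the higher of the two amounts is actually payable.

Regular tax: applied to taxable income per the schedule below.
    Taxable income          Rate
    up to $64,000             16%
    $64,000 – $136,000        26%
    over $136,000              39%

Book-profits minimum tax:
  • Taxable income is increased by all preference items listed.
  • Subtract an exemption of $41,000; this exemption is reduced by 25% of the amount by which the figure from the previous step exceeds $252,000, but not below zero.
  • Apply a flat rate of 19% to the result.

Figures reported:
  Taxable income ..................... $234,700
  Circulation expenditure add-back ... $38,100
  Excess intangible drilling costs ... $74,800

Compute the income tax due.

Regular tax:
  $64,000 × 16% = $10,240
  $72,000 × 26% = $18,720
  $98,700 × 39% = $38,493
  → $67,453

Book-profits minimum tax:
  Adjusted income: $234,700 + $38,100 + $74,800 = $347,600
  Exemption: $41,000 − 25% × ($347,600 − $252,000) = $41,000 − $23,900 = $17,100
  Base: $347,600 − $17,100 = $330,500
  $330,500 × 19% = $62,795

$67,453 > $62,795, so the regular tax governs.

$67,453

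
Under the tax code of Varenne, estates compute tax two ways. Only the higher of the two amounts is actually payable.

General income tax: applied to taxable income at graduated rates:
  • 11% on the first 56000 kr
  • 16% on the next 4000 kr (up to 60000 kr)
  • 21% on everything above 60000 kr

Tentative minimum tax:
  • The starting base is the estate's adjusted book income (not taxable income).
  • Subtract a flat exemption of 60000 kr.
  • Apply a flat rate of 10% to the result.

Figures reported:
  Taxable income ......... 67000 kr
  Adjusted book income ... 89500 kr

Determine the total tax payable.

General income tax:
  56000 kr × 11% = 6160 kr
  4000 kr × 16% = 640 kr
  7000 kr × 21% = 1470 kr
  → 8270 kr

Tentative minimum tax:
  Base (adjusted book income): 89500 kr
  Less exemption 60000 kr → base 29500 kr
  29500 kr × 10% = 2950 kr

8270 kr > 2950 kr, so the general income tax governs.

8270 kr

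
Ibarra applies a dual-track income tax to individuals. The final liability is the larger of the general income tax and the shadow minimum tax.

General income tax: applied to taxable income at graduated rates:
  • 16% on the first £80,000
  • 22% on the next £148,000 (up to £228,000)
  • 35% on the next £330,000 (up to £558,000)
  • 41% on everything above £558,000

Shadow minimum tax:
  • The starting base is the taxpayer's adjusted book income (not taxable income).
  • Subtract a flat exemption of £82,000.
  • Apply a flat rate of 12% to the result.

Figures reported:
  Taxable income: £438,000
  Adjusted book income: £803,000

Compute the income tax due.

General income tax:
  £80,000 × 16% = £12,800
  £148,000 × 22% = £32,560
  £210,000 × 35% = £73,500
  → £118,860

Shadow minimum tax:
  Base (adjusted book income): £803,000
  Less exemption £82,000 → base £721,000
  £721,000 × 12% = £86,520

£118,860 > £86,520, so the general income tax governs.

£118,860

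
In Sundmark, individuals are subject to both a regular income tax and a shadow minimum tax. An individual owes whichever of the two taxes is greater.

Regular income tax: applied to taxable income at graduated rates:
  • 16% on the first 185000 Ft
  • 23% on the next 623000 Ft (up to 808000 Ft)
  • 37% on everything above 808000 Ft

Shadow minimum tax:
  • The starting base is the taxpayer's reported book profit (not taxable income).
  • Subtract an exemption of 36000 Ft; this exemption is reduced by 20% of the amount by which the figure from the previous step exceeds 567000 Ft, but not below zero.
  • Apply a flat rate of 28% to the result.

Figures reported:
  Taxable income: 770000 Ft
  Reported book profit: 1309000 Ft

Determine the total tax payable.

366520 Ft

Regular income tax:
  185000 Ft × 16% = 29600 Ft
  585000 Ft × 23% = 134550 Ft
  → 164150 Ft

Shadow minimum tax:
  Base (reported book profit): 1309000 Ft
  Exemption: 20% × (1309000 Ft − 567000 Ft) = 148400 Ft ≥ 36000 Ft, so the exemption is fully phased out
  Base: 1309000 Ft − 0 Ft = 1309000 Ft
  1309000 Ft × 28% = 366520 Ft

366520 Ft > 164150 Ft, so the shadow minimum tax is the binding amount.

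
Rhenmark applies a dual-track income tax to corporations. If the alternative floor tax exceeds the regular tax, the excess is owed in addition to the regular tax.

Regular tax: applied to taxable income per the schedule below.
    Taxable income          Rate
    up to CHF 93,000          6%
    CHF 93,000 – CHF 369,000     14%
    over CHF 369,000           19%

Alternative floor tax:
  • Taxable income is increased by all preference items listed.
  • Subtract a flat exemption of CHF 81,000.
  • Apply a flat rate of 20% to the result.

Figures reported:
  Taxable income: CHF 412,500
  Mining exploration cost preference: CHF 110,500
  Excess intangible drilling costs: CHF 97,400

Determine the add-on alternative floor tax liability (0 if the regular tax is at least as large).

CHF 55,395

Regular tax:
  CHF 93,000 × 6% = CHF 5,580
  CHF 276,000 × 14% = CHF 38,640
  CHF 43,500 × 19% = CHF 8,265
  → CHF 52,485

Alternative floor tax:
  Adjusted income: CHF 412,500 + CHF 110,500 + CHF 97,400 = CHF 620,400
  Less exemption CHF 81,000 → base CHF 539,400
  CHF 539,400 × 20% = CHF 107,880

Excess of alternative floor tax over regular tax: CHF 107,880 − CHF 52,485 = CHF 55,395.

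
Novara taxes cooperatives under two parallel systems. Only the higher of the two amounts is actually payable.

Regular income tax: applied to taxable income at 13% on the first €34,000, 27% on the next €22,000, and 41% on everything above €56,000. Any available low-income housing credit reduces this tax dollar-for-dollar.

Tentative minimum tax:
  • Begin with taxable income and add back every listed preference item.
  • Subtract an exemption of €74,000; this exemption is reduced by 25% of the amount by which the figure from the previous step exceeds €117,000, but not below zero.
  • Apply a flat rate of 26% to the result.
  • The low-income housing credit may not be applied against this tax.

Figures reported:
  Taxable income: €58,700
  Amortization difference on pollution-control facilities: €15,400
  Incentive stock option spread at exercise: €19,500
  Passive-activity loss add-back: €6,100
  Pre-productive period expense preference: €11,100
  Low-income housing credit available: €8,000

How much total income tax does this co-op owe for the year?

€9,568

Regular income tax:
  €34,000 × 13% = €4,420
  €22,000 × 27% = €5,940
  €2,700 × 41% = €1,107
  → €11,467
  Less low-income housing credit €8,000 → €3,467

Tentative minimum tax:
  Adjusted income: €58,700 + €15,400 + €19,500 + €6,100 + €11,100 = €110,800
  Exemption: €110,800 ≤ €117,000, so full €74,000 applies
  Base: €110,800 − €74,000 = €36,800
  €36,800 × 26% = €9,568

€9,568 > €3,467, so the tentative minimum tax is the binding amount.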